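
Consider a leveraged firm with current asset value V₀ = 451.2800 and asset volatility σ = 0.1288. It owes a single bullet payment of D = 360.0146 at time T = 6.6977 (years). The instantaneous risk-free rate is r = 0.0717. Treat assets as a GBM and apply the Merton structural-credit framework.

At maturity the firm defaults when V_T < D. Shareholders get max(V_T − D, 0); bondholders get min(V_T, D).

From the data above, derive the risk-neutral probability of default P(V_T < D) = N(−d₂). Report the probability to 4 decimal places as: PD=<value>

PD=0.0255

Work the structural quantities from V₀ = 451.2800 against face 360.0146:
d₁ = [ln(V₀/D) + (r + σ²/2)T] / (σ√T)
   = [ln(451.2800/360.0146) + (0.0717 + 0.5·0.1288²)·6.6977] / (0.1288·√6.6977)
   = [0.225943 + 0.535781] / 0.333333 = 2.285172
d₂ = d₁ − σ√T = 2.285172 − 0.333333 = 1.951839
risk-neutral PD = N(−d₂) = N(-1.951839) = 0.025479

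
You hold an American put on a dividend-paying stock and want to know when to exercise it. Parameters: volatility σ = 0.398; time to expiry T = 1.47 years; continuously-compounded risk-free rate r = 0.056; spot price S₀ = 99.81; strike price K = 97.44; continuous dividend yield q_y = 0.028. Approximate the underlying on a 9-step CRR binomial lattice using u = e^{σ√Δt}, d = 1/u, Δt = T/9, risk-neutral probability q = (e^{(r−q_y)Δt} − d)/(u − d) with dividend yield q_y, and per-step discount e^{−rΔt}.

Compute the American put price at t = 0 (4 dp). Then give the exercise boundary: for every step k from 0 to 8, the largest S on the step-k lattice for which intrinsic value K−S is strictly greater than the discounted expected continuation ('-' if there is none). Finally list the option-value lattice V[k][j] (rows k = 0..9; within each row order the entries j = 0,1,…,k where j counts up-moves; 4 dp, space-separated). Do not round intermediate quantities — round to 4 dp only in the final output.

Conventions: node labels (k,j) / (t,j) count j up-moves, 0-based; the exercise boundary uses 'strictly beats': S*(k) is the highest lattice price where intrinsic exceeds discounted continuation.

price = 15.8404
boundary = - - - - 52.4505 61.6035 52.4505 61.6035 72.3539
tree:
15.8404
21.4723 9.8993
28.3278 14.2827 5.2281
36.2738 20.0614 8.1486 2.0894
44.9895 27.3074 12.4112 3.5774 0.4790
52.7826 35.8365 18.3743 6.0361 0.9191 0.0000
59.4178 44.9895 26.2503 9.9926 1.7636 0.0000 0.0000
65.0672 52.7826 35.8365 16.1239 3.3840 0.0000 0.0000 0.0000
69.8771 59.4178 44.9895 25.0861 6.4934 0.0000 0.0000 0.0000 0.0000
73.9724 65.0672 52.7826 35.8365 12.4598 0.0000 0.0000 0.0000 0.0000 0.0000

Δt=0.16333  u=1.17451  d=0.85142  q=0.47406  discount=0.99090
step 9 (expiry): payoffs max(K−S,0) = 73.9724 65.0672 52.7826 35.8365 12.4598 0.0000 0.0000 0.0000 0.0000 0.0000
step 8: (k=8,j=0): S=27.5629, K−S=69.8771, hold=69.1157 ⇒ V=69.8771 exercise | (k=8,j=1): S=38.0222, K−S=59.4178, hold=58.7041 ⇒ V=59.4178 exercise | (k=8,j=2): S=52.4505, K−S=44.9895, hold=44.3417 ⇒ V=44.9895 exercise | (k=8,j=3): S=72.3539, K−S=25.0861, hold=24.5291 ⇒ V=25.0861 exercise | (k=8,j=4): S=99.8100, K−S=0.0000, hold=6.4934 ⇒ V=6.4934 continue | (k=8,j=5): S=137.6849, K−S=0.0000, hold=0.0000 ⇒ V=0.0000 continue | (k=8,j=6): S=189.9323, K−S=0.0000, hold=0.0000 ⇒ V=0.0000 continue | (k=8,j=7): S=262.0059, K−S=0.0000, hold=0.0000 ⇒ V=0.0000 continue | (k=8,j=8): S=361.4294, K−S=0.0000, hold=0.0000 ⇒ V=0.0000 continue  boundary S*=72.3539
step 7: (k=7,j=0): S=32.3728, K−S=65.0672, hold=64.3277 ⇒ V=65.0672 exercise | (k=7,j=1): S=44.6574, K−S=52.7826, hold=52.0992 ⇒ V=52.7826 exercise | (k=7,j=2): S=61.6035, K−S=35.8365, hold=35.2304 ⇒ V=35.8365 exercise | (k=7,j=3): S=84.9802, K−S=12.4598, hold=16.1239 ⇒ V=16.1239 continue | (k=7,j=4): S=117.2277, K−S=0.0000, hold=3.3840 ⇒ V=3.3840 continue | (k=7,j=5): S=161.7121, K−S=0.0000, hold=0.0000 ⇒ V=0.0000 continue | (k=7,j=6): S=223.0771, K−S=0.0000, hold=0.0000 ⇒ V=0.0000 continue | (k=7,j=7): S=307.7282, K−S=0.0000, hold=0.0000 ⇒ V=0.0000 continue  boundary S*=61.6035
step 6: (k=6,j=0): S=38.0222, K−S=59.4178, hold=58.7041 ⇒ V=59.4178 exercise | (k=6,j=1): S=52.4505, K−S=44.9895, hold=44.3417 ⇒ V=44.9895 exercise | (k=6,j=2): S=72.3539, K−S=25.0861, hold=26.2503 ⇒ V=26.2503 continue | (k=6,j=3): S=99.8100, K−S=0.0000, hold=9.9926 ⇒ V=9.9926 continue | (k=6,j=4): S=137.6849, K−S=0.0000, hold=1.7636 ⇒ V=1.7636 continue | (k=6,j=5): S=189.9323, K−S=0.0000, hold=0.0000 ⇒ V=0.0000 continue | (k=6,j=6): S=262.0059, K−S=0.0000, hold=0.0000 ⇒ V=0.0000 continue  boundary S*=52.4505
step 5: (k=5,j=0): S=44.6574, K−S=52.7826, hold=52.0992 ⇒ V=52.7826 exercise | (k=5,j=1): S=61.6035, K−S=35.8365, hold=35.7772 ⇒ V=35.8365 exercise | (k=5,j=2): S=84.9802, K−S=12.4598, hold=18.3743 ⇒ V=18.3743 continue | (k=5,j=3): S=117.2277, K−S=0.0000, hold=6.0361 ⇒ V=6.0361 continue | (k=5,j=4): S=161.7121, K−S=0.0000, hold=0.9191 ⇒ V=0.9191 continue | (k=5,j=5): S=223.0771, K−S=0.0000, hold=0.0000 ⇒ V=0.0000 continue  boundary S*=61.6035
step 4: (k=4,j=0): S=52.4505, K−S=44.9895, hold=44.3417 ⇒ V=44.9895 exercise | (k=4,j=1): S=72.3539, K−S=25.0861, hold=27.3074 ⇒ V=27.3074 continue | (k=4,j=2): S=99.8100, K−S=0.0000, hold=12.4112 ⇒ V=12.4112 continue | (k=4,j=3): S=137.6849, K−S=0.0000, hold=3.5774 ⇒ V=3.5774 continue | (k=4,j=4): S=189.9323, K−S=0.0000, hold=0.4790 ⇒ V=0.4790 continue  boundary S*=52.4505
step 3: (k=3,j=0): S=61.6035, K−S=35.8365, hold=36.2738 ⇒ V=36.2738 continue | (k=3,j=1): S=84.9802, K−S=12.4598, hold=20.0614 ⇒ V=20.0614 continue | (k=3,j=2): S=117.2277, K−S=0.0000, hold=8.1486 ⇒ V=8.1486 continue | (k=3,j=3): S=161.7121, K−S=0.0000, hold=2.0894 ⇒ V=2.0894 continue  boundary S*=-
step 2: (k=2,j=0): S=72.3539, K−S=25.0861, hold=28.3278 ⇒ V=28.3278 continue | (k=2,j=1): S=99.8100, K−S=0.0000, hold=14.2827 ⇒ V=14.2827 continue | (k=2,j=2): S=137.6849, K−S=0.0000, hold=5.2281 ⇒ V=5.2281 continue  boundary S*=-
step 1: (k=1,j=0): S=84.9802, K−S=12.4598, hold=21.4723 ⇒ V=21.4723 continue | (k=1,j=1): S=117.2277, K−S=0.0000, hold=9.8993 ⇒ V=9.8993 continue  boundary S*=-
step 0: (k=0,j=0): S=99.8100, K−S=0.0000, hold=15.8404 ⇒ V=15.8404 continue  boundary S*=-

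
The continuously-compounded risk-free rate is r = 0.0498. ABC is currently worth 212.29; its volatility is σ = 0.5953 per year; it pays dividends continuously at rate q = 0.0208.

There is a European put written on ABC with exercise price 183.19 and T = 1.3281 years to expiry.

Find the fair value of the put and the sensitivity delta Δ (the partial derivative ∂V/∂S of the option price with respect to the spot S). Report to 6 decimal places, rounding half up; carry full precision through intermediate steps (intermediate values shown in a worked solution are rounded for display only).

price = 34.981229
Δ = -0.262242

σ√T = 0.5953·√1.3281 = 0.686043
d₁ = (ln(S/K) + (r−q+σ²/2)T) / (σ√T) = (ln(212.29/183.19) + (0.0498−0.0208+0.5953²/2)·1.3281) / 0.686043 = (0.147429 + 0.273842) / 0.686043 = 0.614060
d₂ = d₁ − σ√T = 0.614060 − 0.686043 = -0.071983
e^{−rT} = 0.936000
e^{−qT} = 0.972754
N(−d₁) = 0.269588,  N(−d₂) = 0.528692
Put price V = K·e^{−rT}·N(−d₂) − S·e^{−qT}·N(−d₁) = 90.652675 − 55.671446 = 34.981229
Δ = −e^{−qT}·N(−d₁) = -0.262242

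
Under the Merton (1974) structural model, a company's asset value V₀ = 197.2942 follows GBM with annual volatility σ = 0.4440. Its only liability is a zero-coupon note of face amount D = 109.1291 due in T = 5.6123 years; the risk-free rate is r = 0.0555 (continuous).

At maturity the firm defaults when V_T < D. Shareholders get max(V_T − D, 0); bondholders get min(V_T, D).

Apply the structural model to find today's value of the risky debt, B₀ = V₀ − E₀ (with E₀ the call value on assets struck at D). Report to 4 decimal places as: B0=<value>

B0=66.7705

With assets at 197.2942 and a single debt payment of 109.1291 at 5.6123 years:
d₁ = [ln(V₀/D) + (r + σ²/2)T] / (σ√T)
   = [ln(197.2942/109.1291) + (0.0555 + 0.5·0.4440²)·5.6123] / (0.4440·√5.6123)
   = [0.592164 + 0.864676] / 1.051849 = 1.385028
d₂ = d₁ − σ√T = 1.385028 − 1.051849 = 0.333179
N(d₁) = 0.916978,  N(d₂) = 0.630500,  e^(−rT) = 0.732360
E₀ = V₀·N(d₁) − D·e^(−rT)·N(d₂)
   = 197.2942·0.916978 − 109.1291·0.732360·0.630500 = 130.523709
B₀ = V₀ − E₀ = 197.2942 − 130.523709 = 66.770491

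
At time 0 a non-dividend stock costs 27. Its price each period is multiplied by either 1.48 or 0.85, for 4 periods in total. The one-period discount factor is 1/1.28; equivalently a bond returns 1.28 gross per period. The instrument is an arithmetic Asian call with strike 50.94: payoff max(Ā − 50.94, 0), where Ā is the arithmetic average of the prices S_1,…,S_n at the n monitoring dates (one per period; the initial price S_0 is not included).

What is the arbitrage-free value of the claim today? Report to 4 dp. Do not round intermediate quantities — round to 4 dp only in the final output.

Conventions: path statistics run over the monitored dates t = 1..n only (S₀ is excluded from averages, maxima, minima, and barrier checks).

price = 2.9986

Risk-neutral up-probability p* = (R−d)/(u−d) = (1.28−0.85)/(1.48−0.85) = 0.6825; the claim prices as the p*-weighted sum of path payoffs discounted by R^4.
Enumerate all 2^4 = 16 price paths (U = up ×1.48, D = down ×0.85); each path with k up-moves has probability p*^k·(1−p*)^(4−k).
DDDD: Ā=18.2833, payoff=0.0000, prob=0.010157
UDDD: Ā=31.8344, payoff=0.0000, prob=0.021837
DUDD: Ā=27.5819, payoff=0.0000, prob=0.021837
UUDD: Ā=48.0249, payoff=0.0000, prob=0.046950
DDUD: Ā=23.9673, payoff=0.0000, prob=0.021837
UDUD: Ā=41.7312, payoff=0.0000, prob=0.046950
DUUD: Ā=37.4787, payoff=0.0000, prob=0.046950
UUUD: Ā=65.2571, payoff=14.3171, prob=0.100942
DDDU: Ā=20.8948, payoff=0.0000, prob=0.021837
UDDU: Ā=36.3816, payoff=0.0000, prob=0.046950
DUDU: Ā=32.1291, payoff=0.0000, prob=0.046950
UUDU: Ā=55.9424, payoff=5.0024, prob=0.100942
DDUU: Ā=28.5145, payoff=0.0000, prob=0.046950
UDUU: Ā=49.6487, payoff=0.0000, prob=0.100942
DUUU: Ā=45.3962, payoff=0.0000, prob=0.100942
UUUU: Ā=79.0428, payoff=28.1028, prob=0.217026
Price = Σ prob·payoff / R^4 = 8.049188 / 2.684355 = 2.9986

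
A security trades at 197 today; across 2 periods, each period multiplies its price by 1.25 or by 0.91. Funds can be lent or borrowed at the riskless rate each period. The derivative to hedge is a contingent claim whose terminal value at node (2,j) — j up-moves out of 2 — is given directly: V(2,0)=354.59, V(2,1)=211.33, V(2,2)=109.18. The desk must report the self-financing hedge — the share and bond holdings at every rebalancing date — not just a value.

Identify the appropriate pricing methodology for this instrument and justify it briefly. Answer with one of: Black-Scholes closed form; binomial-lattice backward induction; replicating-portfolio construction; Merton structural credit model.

Key observation: what is demanded is not a single number but the (Δ, B) position at each node of the 1.25/0.91 tree starting at 197; constructing those positions is the replicating-portfolio method.

framework: replicating-portfolio construction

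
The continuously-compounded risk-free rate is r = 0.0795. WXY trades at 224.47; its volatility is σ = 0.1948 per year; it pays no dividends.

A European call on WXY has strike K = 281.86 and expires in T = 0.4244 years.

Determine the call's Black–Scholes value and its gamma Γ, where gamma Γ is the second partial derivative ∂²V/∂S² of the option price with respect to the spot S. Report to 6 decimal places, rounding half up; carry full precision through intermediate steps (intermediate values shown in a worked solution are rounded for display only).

price = 0.861149
Γ = 0.004791

σ√T = 0.1948·√0.4244 = 0.126904
d₁ = (ln(S/K) + (r+σ²/2)T) / (σ√T) = (ln(224.47/281.86) + (0.0795+0.1948²/2)·0.4244) / 0.126904 = (-0.227668 + 0.041792) / 0.126904 = -1.464695
d₂ = d₁ − σ√T = -1.464695 − 0.126904 = -1.591600
e^{−rT} = 0.966823
N(d₁) = 0.071502,  N(d₂) = 0.055737
Call price V = S·N(d₁) − K·e^{−rT}·N(d₂) = 16.050061 − 15.188912 = 0.861149
φ(d₁) = (1/√(2π))·e^{−d₁²/2} = 0.136476
Γ = φ(d₁) / (S·σ·√T) = 0.004791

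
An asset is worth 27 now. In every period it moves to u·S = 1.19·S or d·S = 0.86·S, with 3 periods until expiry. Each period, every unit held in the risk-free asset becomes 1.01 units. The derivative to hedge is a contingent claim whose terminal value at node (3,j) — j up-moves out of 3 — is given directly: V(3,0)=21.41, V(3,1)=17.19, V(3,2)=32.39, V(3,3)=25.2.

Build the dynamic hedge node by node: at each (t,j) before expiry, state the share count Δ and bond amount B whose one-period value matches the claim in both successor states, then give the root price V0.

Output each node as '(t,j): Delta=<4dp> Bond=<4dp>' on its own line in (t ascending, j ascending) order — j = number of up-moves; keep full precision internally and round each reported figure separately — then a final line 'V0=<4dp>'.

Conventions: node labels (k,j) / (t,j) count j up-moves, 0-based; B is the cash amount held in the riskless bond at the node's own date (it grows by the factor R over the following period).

(0,0): Delta=0.5277 Bond=8.8198
(1,0): Delta=0.5953 Bond=7.3375
(1,1): Delta=0.4690 Bond=10.7926
(2,0): Delta=-0.6404 Bond=32.0867
(2,1): Delta=1.6669 Bond=-22.2001
(2,2): Delta=-0.5698 Bond=50.6214
V0=23.0671

Arbitrage-free pricing uses the up-move probability p* = (R−d)/(u−d) = 0.4545, discounting each step at R = 1.01.
Payoffs at expiry: V(3,0)=21.4100, V(3,1)=17.1900, V(3,2)=32.3900, V(3,3)=25.2000
Node (2,0) S=19.9692: V=(p*·17.1900+(1−p*)·21.4100)/1.01=19.2988; Δ=(17.1900−21.4100)/(23.7633−17.1735)=-0.6404; B=V−Δ·S=32.0867
Node (2,1) S=27.6318: V=(p*·32.3900+(1−p*)·17.1900)/1.01=23.8605; Δ=(32.3900−17.1900)/(32.8818−23.7633)=1.6669; B=V−Δ·S=-22.2001
Node (2,2) S=38.2347: V=(p*·25.2000+(1−p*)·32.3900)/1.01=28.8335; Δ=(25.2000−32.3900)/(45.4993−32.8818)=-0.5698; B=V−Δ·S=50.6214
Node (1,0) S=23.2200: V=(p*·23.8605+(1−p*)·19.2988)/1.01=21.1607; Δ=(23.8605−19.2988)/(27.6318−19.9692)=0.5953; B=V−Δ·S=7.3375
Node (1,1) S=32.1300: V=(p*·28.8335+(1−p*)·23.8605)/1.01=25.8623; Δ=(28.8335−23.8605)/(38.2347−27.6318)=0.4690; B=V−Δ·S=10.7926
Node (0,0) S=27.0000: V=(p*·25.8623+(1−p*)·21.1607)/1.01=23.0671; Δ=(25.8623−21.1607)/(32.1300−23.2200)=0.5277; B=V−Δ·S=8.8198
Sanity check at the root: Δ(0,0)·S0 + B(0,0) reproduces V0 = 23.0671.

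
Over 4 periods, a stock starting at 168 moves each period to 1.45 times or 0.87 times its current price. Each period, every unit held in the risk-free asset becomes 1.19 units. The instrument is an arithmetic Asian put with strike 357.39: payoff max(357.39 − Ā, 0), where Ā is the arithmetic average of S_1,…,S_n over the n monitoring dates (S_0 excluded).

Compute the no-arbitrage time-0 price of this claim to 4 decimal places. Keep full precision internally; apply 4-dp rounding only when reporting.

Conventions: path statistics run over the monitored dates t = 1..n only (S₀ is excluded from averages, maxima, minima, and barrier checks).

price = 52.3917

Set p* = 0.5517 (from d < R < u); the path-dependent value is the discounted p*-expectation over all price paths.
Enumerate all 2^4 = 16 price paths (U = up ×1.45, D = down ×0.87); each path with k up-moves has probability p*^k·(1−p*)^(4−k).
DDDD: Ā=120.0486, payoff=237.3414, prob=0.040381
UDDD: Ā=200.0810, payoff=157.3090, prob=0.049700
DUDD: Ā=175.7210, payoff=181.6690, prob=0.049700
UUDD: Ā=292.8684, payoff=64.5216, prob=0.061169
DDUD: Ā=154.5278, payoff=202.8622, prob=0.049700
UDUD: Ā=257.5464, payoff=99.8436, prob=0.061169
DUUD: Ā=233.1864, payoff=124.2036, prob=0.061169
UUUD: Ā=388.6440, payoff=0.0000, prob=0.075285
DDDU: Ā=136.0898, payoff=221.3002, prob=0.049700
UDDU: Ā=226.8163, payoff=130.5737, prob=0.061169
DUDU: Ā=202.4563, payoff=154.9337, prob=0.061169
UUDU: Ā=337.4271, payoff=19.9629, prob=0.075285
DDUU: Ā=181.2631, payoff=176.1269, prob=0.061169
UDUU: Ā=302.1051, payoff=55.2849, prob=0.075285
DUUU: Ā=277.7451, payoff=79.6449, prob=0.075285
UUUU: Ā=462.9085, payoff=0.0000, prob=0.092659
Price = Σ prob·payoff / R^4 = 105.063096 / 2.005339 = 52.3917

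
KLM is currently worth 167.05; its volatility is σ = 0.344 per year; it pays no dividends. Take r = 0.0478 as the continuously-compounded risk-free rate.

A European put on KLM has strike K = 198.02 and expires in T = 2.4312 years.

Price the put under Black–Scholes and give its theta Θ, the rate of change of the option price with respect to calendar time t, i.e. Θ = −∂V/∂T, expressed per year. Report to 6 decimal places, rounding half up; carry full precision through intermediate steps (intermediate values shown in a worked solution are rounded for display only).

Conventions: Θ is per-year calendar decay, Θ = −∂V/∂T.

price = 41.100073
Θ = -1.823600

σ√T = 0.344·√2.4312 = 0.536375
d₁ = (ln(S/K) + (r+σ²/2)T) / (σ√T) = (ln(167.05/198.02) + (0.0478+0.344²/2)·2.4312) / 0.536375 = (-0.170075 + 0.260061) / 0.536375 = 0.167766
d₂ = d₁ − σ√T = 0.167766 − 0.536375 = -0.368609
e^{−rT} = 0.890287
N(−d₁) = 0.433384,  N(−d₂) = 0.643790
Put price V = K·e^{−rT}·N(−d₂) − S·N(−d₁) = 113.496794 − 72.396721 = 41.100073
φ(d₁) = (1/√(2π))·e^{−d₁²/2} = 0.393367
Θ = −S·φ(d₁)·σ/(2√T) + r·K·e^{−rT}·N(−d₂) = −7.248747 + 5.425147 = -1.823600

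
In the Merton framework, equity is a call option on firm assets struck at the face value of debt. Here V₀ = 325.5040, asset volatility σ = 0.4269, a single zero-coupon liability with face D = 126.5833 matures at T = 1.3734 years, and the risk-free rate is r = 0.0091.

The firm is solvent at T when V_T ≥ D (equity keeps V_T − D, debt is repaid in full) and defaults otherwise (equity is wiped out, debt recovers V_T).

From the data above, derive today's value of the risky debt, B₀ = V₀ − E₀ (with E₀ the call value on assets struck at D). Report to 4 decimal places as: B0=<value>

Apply the equity-as-call identities (strike 126.5833, horizon 1.3734 years):
d₁ = [ln(V₀/D) + (r + σ²/2)T] / (σ√T)
   = [ln(325.5040/126.5833) + (0.0091 + 0.5·0.4269²)·1.3734] / (0.4269·√1.3734)
   = [0.944474 + 0.137645] / 0.500293 = 2.162969
d₂ = d₁ − σ√T = 2.162969 − 0.500293 = 1.662676
N(d₁) = 0.984728,  N(d₂) = 0.951811,  e^(−rT) = 0.987580
E₀ = V₀·N(d₁) − D·e^(−rT)·N(d₂)
   = 325.5040·0.984728 − 126.5833·0.987580·0.951811 = 201.545980
B₀ = V₀ − E₀ = 325.5040 − 201.545980 = 123.958020

B0=123.9580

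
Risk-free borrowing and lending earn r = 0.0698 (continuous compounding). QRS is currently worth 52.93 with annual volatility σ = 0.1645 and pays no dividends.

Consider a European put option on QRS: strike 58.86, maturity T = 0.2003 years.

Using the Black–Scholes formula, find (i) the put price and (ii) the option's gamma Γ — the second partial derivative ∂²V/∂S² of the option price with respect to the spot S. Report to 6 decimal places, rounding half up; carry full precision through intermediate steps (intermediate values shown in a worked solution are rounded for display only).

σ√T = 0.1645·√0.2003 = 0.073622
d₁ = (ln(S/K) + (r+σ²/2)T) / (σ√T) = (ln(52.93/58.86) + (0.0698+0.1645²/2)·0.2003) / 0.073622 = (-0.106191 + 0.016691) / 0.073622 = -1.215679
d₂ = d₁ − σ√T = -1.215679 − 0.073622 = -1.289300
e^{−rT} = 0.986116
N(−d₁) = 0.887946,  N(−d₂) = 0.901353
Put price V = K·e^{−rT}·N(−d₂) − S·N(−d₁) = 52.317068 − 46.998998 = 5.318070
φ(d₁) = (1/√(2π))·e^{−d₁²/2} = 0.190543
Γ = φ(d₁) / (S·σ·√T) = 0.048897

price = 5.318070
Γ = 0.048897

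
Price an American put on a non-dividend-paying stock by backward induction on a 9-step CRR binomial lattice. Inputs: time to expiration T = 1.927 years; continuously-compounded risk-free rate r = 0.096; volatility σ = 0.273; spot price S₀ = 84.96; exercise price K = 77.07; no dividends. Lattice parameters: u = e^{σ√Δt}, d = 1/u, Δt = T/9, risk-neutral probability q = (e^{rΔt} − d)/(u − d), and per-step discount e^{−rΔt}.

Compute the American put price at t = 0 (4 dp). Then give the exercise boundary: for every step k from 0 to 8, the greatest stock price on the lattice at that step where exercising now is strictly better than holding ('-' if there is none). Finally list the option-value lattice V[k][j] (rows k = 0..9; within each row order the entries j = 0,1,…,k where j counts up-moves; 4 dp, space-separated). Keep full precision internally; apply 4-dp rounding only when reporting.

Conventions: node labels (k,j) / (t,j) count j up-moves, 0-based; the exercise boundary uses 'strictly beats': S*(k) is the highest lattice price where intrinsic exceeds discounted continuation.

price = 4.5823
boundary = - - - 58.1608 51.2589 58.1608 51.2589 58.1608 65.9921
tree:
4.5823
7.5542 2.3280
12.1294 4.1025 0.9666
18.9092 7.0499 1.8502 0.2815
25.8111 11.7552 3.4729 0.5947 0.0363
31.8940 18.9092 6.3559 1.2493 0.0825 0.0000
37.2550 25.8111 11.2395 2.6073 0.1873 0.0000 0.0000
41.9799 31.8940 18.9092 5.3995 0.4252 0.0000 0.0000 0.0000
46.1440 37.2550 25.8111 11.0779 0.9655 0.0000 0.0000 0.0000 0.0000
49.8140 41.9799 31.8940 18.9092 2.1922 0.0000 0.0000 0.0000 0.0000 0.0000

Δt=0.21411  u=1.13465  d=0.88133  q=0.55044  discount=0.97966
step 9 (expiry): payoffs max(K−S,0) = 49.8140 41.9799 31.8940 18.9092 2.1922 0.0000 0.0000 0.0000 0.0000 0.0000
step 8: (k=8,j=0): S=30.9260, K−S=46.1440, hold=44.5760 ⇒ V=46.1440 exercise | (k=8,j=1): S=39.8150, K−S=37.2550, hold=35.6871 ⇒ V=37.2550 exercise | (k=8,j=2): S=51.2589, K−S=25.8111, hold=24.2431 ⇒ V=25.8111 exercise | (k=8,j=3): S=65.9921, K−S=11.0779, hold=9.5099 ⇒ V=11.0779 exercise | (k=8,j=4): S=84.9600, K−S=0.0000, hold=0.9655 ⇒ V=0.9655 continue | (k=8,j=5): S=109.3798, K−S=0.0000, hold=0.0000 ⇒ V=0.0000 continue | (k=8,j=6): S=140.8186, K−S=0.0000, hold=0.0000 ⇒ V=0.0000 continue | (k=8,j=7): S=181.2937, K−S=0.0000, hold=0.0000 ⇒ V=0.0000 continue | (k=8,j=8): S=233.4024, K−S=0.0000, hold=0.0000 ⇒ V=0.0000 continue  boundary S*=65.9921
step 7: (k=7,j=0): S=35.0901, K−S=41.9799, hold=40.4119 ⇒ V=41.9799 exercise | (k=7,j=1): S=45.1760, K−S=31.8940, hold=30.3260 ⇒ V=31.8940 exercise | (k=7,j=2): S=58.1608, K−S=18.9092, hold=17.3412 ⇒ V=18.9092 exercise | (k=7,j=3): S=74.8778, K−S=2.1922, hold=5.3995 ⇒ V=5.3995 continue | (k=7,j=4): S=96.3997, K−S=0.0000, hold=0.4252 ⇒ V=0.4252 continue | (k=7,j=5): S=124.1077, K−S=0.0000, hold=0.0000 ⇒ V=0.0000 continue | (k=7,j=6): S=159.7796, K−S=0.0000, hold=0.0000 ⇒ V=0.0000 continue | (k=7,j=7): S=205.7046, K−S=0.0000, hold=0.0000 ⇒ V=0.0000 continue  boundary S*=58.1608
step 6: (k=6,j=0): S=39.8150, K−S=37.2550, hold=35.6871 ⇒ V=37.2550 exercise | (k=6,j=1): S=51.2589, K−S=25.8111, hold=24.2431 ⇒ V=25.8111 exercise | (k=6,j=2): S=65.9921, K−S=11.0779, hold=11.2395 ⇒ V=11.2395 continue | (k=6,j=3): S=84.9600, K−S=0.0000, hold=2.6073 ⇒ V=2.6073 continue | (k=6,j=4): S=109.3798, K−S=0.0000, hold=0.1873 ⇒ V=0.1873 continue | (k=6,j=5): S=140.8186, K−S=0.0000, hold=0.0000 ⇒ V=0.0000 continue | (k=6,j=6): S=181.2937, K−S=0.0000, hold=0.0000 ⇒ V=0.0000 continue  boundary S*=51.2589
step 5: (k=5,j=0): S=45.1760, K−S=31.8940, hold=30.3260 ⇒ V=31.8940 exercise | (k=5,j=1): S=58.1608, K−S=18.9092, hold=17.4283 ⇒ V=18.9092 exercise | (k=5,j=2): S=74.8778, K−S=2.1922, hold=6.3559 ⇒ V=6.3559 continue | (k=5,j=3): S=96.3997, K−S=0.0000, hold=1.2493 ⇒ V=1.2493 continue | (k=5,j=4): S=124.1077, K−S=0.0000, hold=0.0825 ⇒ V=0.0825 continue | (k=5,j=5): S=159.7796, K−S=0.0000, hold=0.0000 ⇒ V=0.0000 continue  boundary S*=58.1608
step 4: (k=4,j=0): S=51.2589, K−S=25.8111, hold=24.2431 ⇒ V=25.8111 exercise | (k=4,j=1): S=65.9921, K−S=11.0779, hold=11.7552 ⇒ V=11.7552 continue | (k=4,j=2): S=84.9600, K−S=0.0000, hold=3.4729 ⇒ V=3.4729 continue | (k=4,j=3): S=109.3798, K−S=0.0000, hold=0.5947 ⇒ V=0.5947 continue | (k=4,j=4): S=140.8186, K−S=0.0000, hold=0.0363 ⇒ V=0.0363 continue  boundary S*=51.2589
step 3: (k=3,j=0): S=58.1608, K−S=18.9092, hold=17.7064 ⇒ V=18.9092 exercise | (k=3,j=1): S=74.8778, K−S=2.1922, hold=7.0499 ⇒ V=7.0499 continue | (k=3,j=2): S=96.3997, K−S=0.0000, hold=1.8502 ⇒ V=1.8502 continue | (k=3,j=3): S=124.1077, K−S=0.0000, hold=0.2815 ⇒ V=0.2815 continue  boundary S*=58.1608
step 2: (k=2,j=0): S=65.9921, K−S=11.0779, hold=12.1294 ⇒ V=12.1294 continue | (k=2,j=1): S=84.9600, K−S=0.0000, hold=4.1025 ⇒ V=4.1025 continue | (k=2,j=2): S=109.3798, K−S=0.0000, hold=0.9666 ⇒ V=0.9666 continue  boundary S*=-
step 1: (k=1,j=0): S=74.8778, K−S=2.1922, hold=7.5542 ⇒ V=7.5542 continue | (k=1,j=1): S=96.3997, K−S=0.0000, hold=2.3280 ⇒ V=2.3280 continue  boundary S*=-
step 0: (k=0,j=0): S=84.9600, K−S=0.0000, hold=4.5823 ⇒ V=4.5823 continue  boundary S*=-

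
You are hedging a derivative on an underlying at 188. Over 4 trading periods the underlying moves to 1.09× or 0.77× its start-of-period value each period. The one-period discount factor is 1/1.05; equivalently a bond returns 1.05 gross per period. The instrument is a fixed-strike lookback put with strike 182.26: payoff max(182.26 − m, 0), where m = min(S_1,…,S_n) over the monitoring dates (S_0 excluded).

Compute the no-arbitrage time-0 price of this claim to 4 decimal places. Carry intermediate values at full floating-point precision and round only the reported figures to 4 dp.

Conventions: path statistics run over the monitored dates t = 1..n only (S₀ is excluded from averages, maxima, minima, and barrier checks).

Risk-neutral up-probability p* = (R−d)/(u−d) = (1.05−0.77)/(1.09−0.77) = 0.8750; the claim prices as the p*-weighted sum of path payoffs discounted by R^4.
Enumerate all 2^4 = 16 price paths (U = up ×1.09, D = down ×0.77); each path with k up-moves has probability p*^k·(1−p*)^(4−k).
DDDD: m=66.0877, payoff=116.1723, prob=0.000244
UDDD: m=93.5527, payoff=88.7073, prob=0.001709
DUDD: m=93.5527, payoff=88.7073, prob=0.001709
UUDD: m=132.4318, payoff=49.8282, prob=0.011963
DDUD: m=93.5527, payoff=88.7073, prob=0.001709
UDUD: m=132.4318, payoff=49.8282, prob=0.011963
DUUD: m=132.4318, payoff=49.8282, prob=0.011963
UUUD: m=187.4684, payoff=0.0000, prob=0.083740
DDDU: m=85.8282, payoff=96.4318, prob=0.001709
UDDU: m=121.4971, payoff=60.7629, prob=0.011963
DUDU: m=121.4971, payoff=60.7629, prob=0.011963
UUDU: m=171.9894, payoff=10.2706, prob=0.083740
DDUU: m=111.4652, payoff=70.7948, prob=0.011963
UDUU: m=157.7884, payoff=24.4716, prob=0.083740
DUUU: m=144.7600, payoff=37.5000, prob=0.083740
UUUU: m=204.9200, payoff=0.0000, prob=0.586182
Price = Σ prob·payoff / R^4 = 10.786522 / 1.215506 = 8.8741

price = 8.8741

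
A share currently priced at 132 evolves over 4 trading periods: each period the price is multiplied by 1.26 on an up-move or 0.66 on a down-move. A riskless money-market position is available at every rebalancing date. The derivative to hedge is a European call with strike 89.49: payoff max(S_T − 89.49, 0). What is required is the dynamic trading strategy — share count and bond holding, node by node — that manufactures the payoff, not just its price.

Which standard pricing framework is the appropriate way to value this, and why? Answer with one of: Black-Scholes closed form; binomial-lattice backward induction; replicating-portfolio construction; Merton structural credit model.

framework: replicating-portfolio construction

Key observation: since the answer must list Δ and B at each node of the 1.26/0.66 lattice on 132, the replicating-portfolio method — solving the two-state system at every node — is the one that applies.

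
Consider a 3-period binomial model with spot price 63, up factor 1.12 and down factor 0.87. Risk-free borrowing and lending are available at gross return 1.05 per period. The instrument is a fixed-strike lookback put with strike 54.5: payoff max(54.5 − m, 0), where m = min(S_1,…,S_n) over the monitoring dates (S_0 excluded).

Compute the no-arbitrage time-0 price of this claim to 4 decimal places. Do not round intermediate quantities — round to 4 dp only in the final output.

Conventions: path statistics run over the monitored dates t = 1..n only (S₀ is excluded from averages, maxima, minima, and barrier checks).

Risk-neutral up-probability p* = (R−d)/(u−d) = (1.05−0.87)/(1.12−0.87) = 0.7200; the claim prices as the p*-weighted sum of path payoffs discounted by R^3.
Enumerate all 2^3 = 8 price paths (U = up ×1.12, D = down ×0.87); each path with k up-moves has probability p*^k·(1−p*)^(3−k).
DDD: m=41.4857, payoff=13.0143, prob=0.021952
UDD: m=53.4069, payoff=1.0931, prob=0.056448
DUD: m=53.4069, payoff=1.0931, prob=0.056448
UUD: m=68.7537, payoff=0.0000, prob=0.145152
DDU: m=47.6847, payoff=6.8153, prob=0.056448
UDU: m=61.3872, payoff=0.0000, prob=0.145152
DUU: m=54.8100, payoff=0.0000, prob=0.145152
UUU: m=70.5600, payoff=0.0000, prob=0.373248
Price = Σ prob·payoff / R^3 = 0.793811 / 1.157625 = 0.6857

price = 0.6857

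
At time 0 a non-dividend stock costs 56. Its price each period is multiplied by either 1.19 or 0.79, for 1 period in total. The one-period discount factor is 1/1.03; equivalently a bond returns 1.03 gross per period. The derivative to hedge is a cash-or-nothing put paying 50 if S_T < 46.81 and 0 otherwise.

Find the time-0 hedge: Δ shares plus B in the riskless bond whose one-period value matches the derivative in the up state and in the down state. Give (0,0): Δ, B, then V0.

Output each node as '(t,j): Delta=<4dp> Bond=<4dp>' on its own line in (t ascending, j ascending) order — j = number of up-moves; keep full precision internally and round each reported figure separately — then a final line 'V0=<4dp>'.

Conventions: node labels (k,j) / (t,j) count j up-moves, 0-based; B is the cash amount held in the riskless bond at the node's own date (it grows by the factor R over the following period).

(0,0): Delta=-2.2321 Bond=144.4175
V0=19.4175

Arbitrage-free pricing uses the up-move probability p* = (R−d)/(u−d) = 0.6000, discounting each step at R = 1.03.
At maturity the claim pays: V(1,0)=50.0000, V(1,1)=0.0000
(0,0): S=56.0000. Δ = (V_up−V_dn)/(S_up−S_dn) = (0.0000−50.0000)/(66.6400−44.2400) = -2.2321. V = [p*·0.0000 + (1−p*)·50.0000]/1.03 = 19.4175. B = V − Δ·S = 144.4175.
As a check, the time-0 holding Δ(0,0)·S0 + B(0,0) comes to 19.4175 — exactly V0.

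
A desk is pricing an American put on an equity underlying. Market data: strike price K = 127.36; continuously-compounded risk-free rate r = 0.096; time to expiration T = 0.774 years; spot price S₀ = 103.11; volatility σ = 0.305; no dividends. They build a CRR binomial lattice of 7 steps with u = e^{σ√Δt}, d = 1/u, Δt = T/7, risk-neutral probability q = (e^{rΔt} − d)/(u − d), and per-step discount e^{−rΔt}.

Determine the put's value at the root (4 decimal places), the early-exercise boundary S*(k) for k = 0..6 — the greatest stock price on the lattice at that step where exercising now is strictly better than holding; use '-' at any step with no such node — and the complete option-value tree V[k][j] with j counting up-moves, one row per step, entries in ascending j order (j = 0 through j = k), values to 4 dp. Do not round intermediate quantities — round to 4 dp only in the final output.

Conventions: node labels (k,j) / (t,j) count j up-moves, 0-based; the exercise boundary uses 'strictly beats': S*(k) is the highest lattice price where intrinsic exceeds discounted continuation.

price = 24.5653
boundary = - 93.1654 103.1100 93.1654 103.1100 93.1654 103.1100
tree:
24.5653
34.1946 16.4264
43.1800 24.2500 9.7422
51.2988 34.1946 15.6903 4.6048
58.6346 43.1800 24.2500 8.3311 1.3560
65.2629 51.2988 34.1946 14.5765 2.8985 0.0000
71.2519 58.6346 43.1800 24.2500 6.1958 0.0000 0.0000
76.6633 65.2629 51.2988 34.1946 13.2440 0.0000 0.0000 0.0000

Δt=0.11057, u=1.10674, d=0.90355, q=0.52719, disc=e^(-rΔt)=0.98944
k=7 terminal: V=max(K-S,0) → 76.6633 65.2629 51.2988 34.1946 13.2440 0.0000 0.0000 0.0000
k=6: j=0 S=56.1081 intr=71.2519 cont=69.9072 V=71.2519[EX]; j=1 S=68.7254 intr=58.6346 cont=57.2899 V=58.6346[EX]; j=2 S=84.1800 intr=43.1800 cont=41.8352 V=43.1800[EX]; j=3 S=103.1100 intr=24.2500 cont=22.9052 V=24.2500[EX]; j=4 S=126.2969 intr=1.0631 cont=6.1958 V=6.1958[hold]; j=5 S=154.6979 intr=0.0000 cont=0.0000 V=0.0000[hold]; j=6 S=189.4856 intr=0.0000 cont=0.0000 V=0.0000[hold]  S*(6)=103.1100
k=5: j=0 S=62.0971 intr=65.2629 cont=63.9182 V=65.2629[EX]; j=1 S=76.0612 intr=51.2988 cont=49.9541 V=51.2988[EX]; j=2 S=93.1654 intr=34.1946 cont=32.8498 V=34.1946[EX]; j=3 S=114.1160 intr=13.2440 cont=14.5765 V=14.5765[hold]; j=4 S=139.7779 intr=0.0000 cont=2.8985 V=2.8985[hold]; j=5 S=171.2105 intr=0.0000 cont=0.0000 V=0.0000[hold]  S*(5)=93.1654
k=4: j=0 S=68.7254 intr=58.6346 cont=57.2899 V=58.6346[EX]; j=1 S=84.1800 intr=43.1800 cont=41.8352 V=43.1800[EX]; j=2 S=103.1100 intr=24.2500 cont=23.6003 V=24.2500[EX]; j=3 S=126.2969 intr=1.0631 cont=8.3311 V=8.3311[hold]; j=4 S=154.6979 intr=0.0000 cont=1.3560 V=1.3560[hold]  S*(4)=103.1100
k=3: j=0 S=76.0612 intr=51.2988 cont=49.9541 V=51.2988[EX]; j=1 S=93.1654 intr=34.1946 cont=32.8498 V=34.1946[EX]; j=2 S=114.1160 intr=13.2440 cont=15.6903 V=15.6903[hold]; j=3 S=139.7779 intr=0.0000 cont=4.6048 V=4.6048[hold]  S*(3)=93.1654
k=2: j=0 S=84.1800 intr=43.1800 cont=41.8352 V=43.1800[EX]; j=1 S=103.1100 intr=24.2500 cont=24.1813 V=24.2500[EX]; j=2 S=126.2969 intr=1.0631 cont=9.7422 V=9.7422[hold]  S*(2)=103.1100
k=1: j=0 S=93.1654 intr=34.1946 cont=32.8498 V=34.1946[EX]; j=1 S=114.1160 intr=13.2440 cont=16.4264 V=16.4264[hold]  S*(1)=93.1654
k=0: j=0 S=103.1100 intr=24.2500 cont=24.5653 V=24.5653[hold]  S*(0)=-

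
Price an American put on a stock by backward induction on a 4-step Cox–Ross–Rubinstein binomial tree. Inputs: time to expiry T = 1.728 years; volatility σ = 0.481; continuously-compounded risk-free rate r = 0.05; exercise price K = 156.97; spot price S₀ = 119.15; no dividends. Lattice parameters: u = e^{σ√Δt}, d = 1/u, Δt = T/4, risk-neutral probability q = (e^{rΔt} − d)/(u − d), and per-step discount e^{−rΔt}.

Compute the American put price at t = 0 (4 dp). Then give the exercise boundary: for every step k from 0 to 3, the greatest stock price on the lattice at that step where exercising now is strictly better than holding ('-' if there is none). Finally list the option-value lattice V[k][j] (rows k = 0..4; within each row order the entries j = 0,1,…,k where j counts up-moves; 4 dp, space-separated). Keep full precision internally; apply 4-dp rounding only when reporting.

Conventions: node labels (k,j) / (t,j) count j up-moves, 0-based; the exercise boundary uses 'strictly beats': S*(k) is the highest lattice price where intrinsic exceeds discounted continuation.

price = 50.7349
boundary = - - 63.3131 86.8548
tree:
50.7349
70.5597 29.4759
93.6569 46.3402 10.7356
110.8177 70.1152 20.1500 0.0000
123.3271 93.6569 37.8200 0.0000 0.0000

Δt=0.43200  u=1.37183  d=0.72895  q=0.45558  discount=0.97863
step 4 (expiry): payoffs max(K−S,0) = 123.3271 93.6569 37.8200 0.0000 0.0000
step 3: (k=3,j=0): S=46.1523, K−S=110.8177, hold=107.4635 ⇒ V=110.8177 exercise | (k=3,j=1): S=86.8548, K−S=70.1152, hold=66.7610 ⇒ V=70.1152 exercise | (k=3,j=2): S=163.4535, K−S=0.0000, hold=20.1500 ⇒ V=20.1500 continue | (k=3,j=3): S=307.6060, K−S=0.0000, hold=0.0000 ⇒ V=0.0000 continue  boundary S*=86.8548
step 2: (k=2,j=0): S=63.3131, K−S=93.6569, hold=90.3027 ⇒ V=93.6569 exercise | (k=2,j=1): S=119.1500, K−S=37.8200, hold=46.3402 ⇒ V=46.3402 continue | (k=2,j=2): S=224.2304, K−S=0.0000, hold=10.7356 ⇒ V=10.7356 continue  boundary S*=63.3131
step 1: (k=1,j=0): S=86.8548, K−S=70.1152, hold=70.5597 ⇒ V=70.5597 continue | (k=1,j=1): S=163.4535, K−S=0.0000, hold=29.4759 ⇒ V=29.4759 continue  boundary S*=-
step 0: (k=0,j=0): S=119.1500, K−S=37.8200, hold=50.7349 ⇒ V=50.7349 continue  boundary S*=-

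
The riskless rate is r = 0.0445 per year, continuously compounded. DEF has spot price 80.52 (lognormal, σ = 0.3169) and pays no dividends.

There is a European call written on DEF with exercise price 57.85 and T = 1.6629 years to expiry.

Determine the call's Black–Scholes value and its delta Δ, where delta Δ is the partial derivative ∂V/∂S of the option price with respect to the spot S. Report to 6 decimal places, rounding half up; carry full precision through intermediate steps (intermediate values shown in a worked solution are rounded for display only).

σ√T = 0.3169·√1.6629 = 0.408654
d₁ = (ln(S/K) + (r+σ²/2)T) / (σ√T) = (ln(80.52/57.85) + (0.0445+0.3169²/2)·1.6629) / 0.408654 = (0.330652 + 0.157498) / 0.408654 = 1.194533
d₂ = d₁ − σ√T = 1.194533 − 0.408654 = 0.785879
e^{−rT} = 0.928673
N(d₁) = 0.883865,  N(d₂) = 0.784031
Call price V = S·N(d₁) − K·e^{−rT}·N(d₂) = 71.168824 − 42.121045 = 29.047779
Δ = N(d₁) = 0.883865

price = 29.047779
Δ = 0.883865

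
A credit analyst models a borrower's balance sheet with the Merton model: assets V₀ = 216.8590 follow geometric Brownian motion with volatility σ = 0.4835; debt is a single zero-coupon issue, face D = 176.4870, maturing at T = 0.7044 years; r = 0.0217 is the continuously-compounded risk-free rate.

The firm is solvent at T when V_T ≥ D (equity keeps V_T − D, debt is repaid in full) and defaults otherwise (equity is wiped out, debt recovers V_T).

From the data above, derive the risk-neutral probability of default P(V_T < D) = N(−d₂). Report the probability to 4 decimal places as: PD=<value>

With assets at 216.8590 and a single debt payment of 176.4870 at 0.7044 years:
d₁ = [ln(V₀/D) + (r + σ²/2)T] / (σ√T)
   = [ln(216.8590/176.4870) + (0.0217 + 0.5·0.4835²)·0.7044] / (0.4835·√0.7044)
   = [0.206000 + 0.097620] / 0.405794 = 0.748212
d₂ = d₁ − σ√T = 0.748212 − 0.405794 = 0.342417
risk-neutral PD = N(−d₂) = N(-0.342417) = 0.366018

PD=0.3660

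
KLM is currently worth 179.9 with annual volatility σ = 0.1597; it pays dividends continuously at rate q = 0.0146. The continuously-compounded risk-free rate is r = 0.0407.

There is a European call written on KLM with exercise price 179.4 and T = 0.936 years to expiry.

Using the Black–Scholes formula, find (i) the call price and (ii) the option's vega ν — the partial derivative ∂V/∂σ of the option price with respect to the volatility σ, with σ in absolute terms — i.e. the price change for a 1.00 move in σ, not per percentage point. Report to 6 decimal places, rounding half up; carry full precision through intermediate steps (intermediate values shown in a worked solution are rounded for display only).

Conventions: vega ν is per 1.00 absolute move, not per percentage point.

price = 13.329187
ν = 66.328924

σ√T = 0.1597·√0.936 = 0.154505
d₁ = (ln(S/K) + (r−q+σ²/2)T) / (σ√T) = (ln(179.9/179.4) + (0.0407−0.0146+0.1597²/2)·0.936) / 0.154505 = (0.002783 + 0.036366) / 0.154505 = 0.253381
d₂ = d₁ − σ√T = 0.253381 − 0.154505 = 0.098876
e^{−rT} = 0.962621
e^{−qT} = 0.986427
N(d₁) = 0.600013,  N(d₂) = 0.539382
Call price V = S·e^{−qT}·N(d₁) − K·e^{−rT}·N(d₂) = 106.477313 − 93.148126 = 13.329187
φ(d₁) = (1/√(2π))·e^{−d₁²/2} = 0.386339
ν = S·e^{−qT}·φ(d₁)·√T = 66.328924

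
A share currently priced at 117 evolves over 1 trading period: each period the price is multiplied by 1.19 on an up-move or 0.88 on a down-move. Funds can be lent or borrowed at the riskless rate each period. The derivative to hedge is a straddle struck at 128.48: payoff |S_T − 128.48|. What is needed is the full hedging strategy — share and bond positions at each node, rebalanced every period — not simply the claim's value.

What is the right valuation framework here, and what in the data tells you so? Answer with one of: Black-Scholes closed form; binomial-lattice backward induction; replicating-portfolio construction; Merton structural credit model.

Key observation: since the answer must list Δ and B at each node of the 1.19/0.88 lattice on 117, the replicating-portfolio method — solving the two-state system at every node — is the one that applies.

framework: replicating-portfolio construction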